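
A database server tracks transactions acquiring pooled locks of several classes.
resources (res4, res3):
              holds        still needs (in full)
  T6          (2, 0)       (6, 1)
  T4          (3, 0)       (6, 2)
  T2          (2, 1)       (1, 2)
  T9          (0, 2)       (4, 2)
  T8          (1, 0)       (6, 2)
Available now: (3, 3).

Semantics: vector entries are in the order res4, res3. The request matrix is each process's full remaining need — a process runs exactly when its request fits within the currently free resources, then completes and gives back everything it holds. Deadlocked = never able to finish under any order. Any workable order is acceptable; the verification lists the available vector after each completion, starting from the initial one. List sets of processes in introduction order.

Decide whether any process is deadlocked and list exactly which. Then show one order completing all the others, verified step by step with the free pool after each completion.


Deadlocked set: T6, T4 and T8.
Key observation: the wall is res4: completing T2, T9 brings the pool only to (5, 6), and all the rest need more.
A valid finishing order for the others: T2, T9. Verifying each step:
  pool = (3, 3)
  T2 needs (1, 2) <= (3, 3) -> finishes; pool += (2, 1) = (5, 4)
  T9 needs (4, 2) <= (5, 4) -> finishes; pool += (0, 2) = (5, 6)
None of the blocked processes ever fits:
  T6 still needs (6, 1) but only (5, 6) is free — short on res4
  T4 still needs (6, 2) but only (5, 6) is free — short on res4
  T8 still needs (6, 2) but only (5, 6) is free — short on res4


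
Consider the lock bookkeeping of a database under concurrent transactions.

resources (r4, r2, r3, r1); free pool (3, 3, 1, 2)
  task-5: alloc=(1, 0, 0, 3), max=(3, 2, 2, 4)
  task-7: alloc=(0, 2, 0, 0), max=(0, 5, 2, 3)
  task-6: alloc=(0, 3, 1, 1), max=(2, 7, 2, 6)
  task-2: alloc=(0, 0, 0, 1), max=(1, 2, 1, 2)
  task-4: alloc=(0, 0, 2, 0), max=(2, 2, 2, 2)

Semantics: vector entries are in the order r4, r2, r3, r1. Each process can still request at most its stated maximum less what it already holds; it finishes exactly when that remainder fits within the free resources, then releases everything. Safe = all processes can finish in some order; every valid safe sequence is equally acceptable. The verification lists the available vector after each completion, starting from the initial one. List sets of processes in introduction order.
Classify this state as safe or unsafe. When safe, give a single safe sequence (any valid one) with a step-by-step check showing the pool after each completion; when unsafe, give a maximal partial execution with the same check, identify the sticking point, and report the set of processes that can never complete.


SAFE, for example via the order task-4, task-2, task-5, task-7, task-6.
Key observation: the order's first zero-slack moment is task-4 ((2, 2, 0, 2) needed, (3, 3, 1, 2) free — a requested resource with nothing to spare).
Walking it through:
  pool = (3, 3, 1, 2)
  task-4 needs (2, 2, 0, 2) <= (3, 3, 1, 2) -> finishes; pool += (0, 0, 2, 0) = (3, 3, 3, 2)
  task-2 needs (1, 2, 1, 1) <= (3, 3, 3, 2) -> finishes; pool += (0, 0, 0, 1) = (3, 3, 3, 3)
  task-5 needs (2, 2, 2, 1) <= (3, 3, 3, 3) -> finishes; pool += (1, 0, 0, 3) = (4, 3, 3, 6)
  task-7 needs (0, 3, 2, 3) <= (4, 3, 3, 6) -> finishes; pool += (0, 2, 0, 0) = (4, 5, 3, 6)
  task-6 needs (2, 4, 1, 5) <= (4, 5, 3, 6) -> finishes; pool += (0, 3, 1, 1) = (4, 8, 4, 7)


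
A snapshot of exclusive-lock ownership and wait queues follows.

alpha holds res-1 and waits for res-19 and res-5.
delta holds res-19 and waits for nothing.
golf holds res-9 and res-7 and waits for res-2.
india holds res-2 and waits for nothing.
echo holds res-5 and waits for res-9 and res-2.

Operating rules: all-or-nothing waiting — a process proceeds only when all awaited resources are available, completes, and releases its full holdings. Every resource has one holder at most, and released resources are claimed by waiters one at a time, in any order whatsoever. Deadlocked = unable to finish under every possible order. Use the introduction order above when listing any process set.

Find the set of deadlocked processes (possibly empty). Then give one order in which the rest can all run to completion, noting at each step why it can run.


The deadlocked set is empty.
Key observation: every chain of waits terminates; starting from the processes that wait on nothing, all the rest unlock in turn.
One completion order for the rest: india, golf, delta, echo, alpha.
Walking it through:
  run india (it waits on nothing); releases res-2
  golf waits on res-2 — all released -> runs and releases res-9 and res-7
  run delta (it waits on nothing); releases res-19
  echo waits on res-9 and res-2 — all released -> runs and releases res-5
  alpha waits on res-19 and res-5 — all released -> runs and releases res-1


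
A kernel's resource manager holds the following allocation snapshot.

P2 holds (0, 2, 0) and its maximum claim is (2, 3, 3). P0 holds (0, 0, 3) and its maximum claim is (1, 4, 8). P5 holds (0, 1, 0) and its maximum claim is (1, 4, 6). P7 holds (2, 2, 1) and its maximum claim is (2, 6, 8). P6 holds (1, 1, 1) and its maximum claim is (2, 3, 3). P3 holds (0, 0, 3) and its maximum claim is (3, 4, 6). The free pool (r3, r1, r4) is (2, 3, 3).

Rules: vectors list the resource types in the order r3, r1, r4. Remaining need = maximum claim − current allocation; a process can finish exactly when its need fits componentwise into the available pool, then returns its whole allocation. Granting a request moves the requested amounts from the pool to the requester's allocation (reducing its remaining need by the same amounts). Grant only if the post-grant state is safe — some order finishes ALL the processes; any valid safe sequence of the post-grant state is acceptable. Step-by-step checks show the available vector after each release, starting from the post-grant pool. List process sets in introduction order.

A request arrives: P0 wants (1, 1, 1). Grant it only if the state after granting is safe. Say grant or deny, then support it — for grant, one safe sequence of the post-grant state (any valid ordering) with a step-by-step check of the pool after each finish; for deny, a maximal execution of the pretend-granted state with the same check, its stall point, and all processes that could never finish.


DENY: after the grant no complete ordering would exist.
Key observation: after P6, P2 the pool peaks at (2, 5, 3), and each blocked process is short somewhere: P0 on r4; P5 on r4; P7 on r4; P3 on r3.
Pretend the grant happened; the run P6, P2 goes as far as possible. Step-by-step check:
  pool = (1, 2, 2)
  P6 needs (1, 2, 2) <= (1, 2, 2) -> finishes; pool += (1, 1, 1) = (2, 3, 3)
  P2 needs (2, 1, 3) <= (2, 3, 3) -> finishes; pool += (0, 2, 0) = (2, 5, 3)
  P0 still needs (0, 3, 4) but only (2, 5, 3) is free — short on r4
  P5 still needs (1, 3, 6) but only (2, 5, 3) is free — short on r4
  P7 still needs (0, 4, 7) but only (2, 5, 3) is free — short on r4
  P3 still needs (3, 4, 3) but only (2, 5, 3) is free — short on r3
Post-grant, the permanently blocked set is P0, P5, P7 and P3.


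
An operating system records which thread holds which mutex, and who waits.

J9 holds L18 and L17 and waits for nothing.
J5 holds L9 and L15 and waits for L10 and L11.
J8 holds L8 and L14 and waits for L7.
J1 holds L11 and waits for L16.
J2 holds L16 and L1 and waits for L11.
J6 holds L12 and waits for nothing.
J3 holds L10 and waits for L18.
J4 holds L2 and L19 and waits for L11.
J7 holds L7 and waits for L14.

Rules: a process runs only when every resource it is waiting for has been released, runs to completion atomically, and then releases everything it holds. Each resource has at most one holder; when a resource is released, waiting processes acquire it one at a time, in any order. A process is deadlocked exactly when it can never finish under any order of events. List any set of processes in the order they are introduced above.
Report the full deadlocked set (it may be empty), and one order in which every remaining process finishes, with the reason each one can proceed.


Deadlocked set: J5, J8, J1, J2, J4 and J7.
Key observation: the waits loop around J1 -> J2 -> J1 with no way out; J8 and J7 are caught in further circular waits and J5 and J4 wait into the deadlock from upstream.
The rest can finish in the order J9, J3, J6.
Check, step by step:
  J9: no waits; runs immediately, freeing L18 and L17
  J3: everything it awaited (L18) is free; runs, freeing L10
  J6: no waits; runs immediately, freeing L12


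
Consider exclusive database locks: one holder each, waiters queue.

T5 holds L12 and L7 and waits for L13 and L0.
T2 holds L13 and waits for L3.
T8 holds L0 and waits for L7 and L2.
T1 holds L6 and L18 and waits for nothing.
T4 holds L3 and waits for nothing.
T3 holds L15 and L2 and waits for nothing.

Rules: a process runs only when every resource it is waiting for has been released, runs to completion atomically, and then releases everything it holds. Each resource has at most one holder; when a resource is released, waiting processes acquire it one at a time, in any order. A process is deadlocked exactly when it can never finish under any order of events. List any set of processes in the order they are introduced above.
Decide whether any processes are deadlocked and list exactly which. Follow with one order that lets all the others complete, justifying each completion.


The deadlocked set is T5 and T8.
Key observation: the knot is the closed ring of waits T5 -> T8 -> T5; no other process is dragged down with it.
One completion order for the rest: T4, T2, T3, T1.
Walking it through:
  run T4 (it waits on nothing); releases L3
  run T2 (all its waits — L3 — are resolved); releases L13
  run T3 (it waits on nothing); releases L15 and L2
  run T1 (it waits on nothing); releases L6 and L18


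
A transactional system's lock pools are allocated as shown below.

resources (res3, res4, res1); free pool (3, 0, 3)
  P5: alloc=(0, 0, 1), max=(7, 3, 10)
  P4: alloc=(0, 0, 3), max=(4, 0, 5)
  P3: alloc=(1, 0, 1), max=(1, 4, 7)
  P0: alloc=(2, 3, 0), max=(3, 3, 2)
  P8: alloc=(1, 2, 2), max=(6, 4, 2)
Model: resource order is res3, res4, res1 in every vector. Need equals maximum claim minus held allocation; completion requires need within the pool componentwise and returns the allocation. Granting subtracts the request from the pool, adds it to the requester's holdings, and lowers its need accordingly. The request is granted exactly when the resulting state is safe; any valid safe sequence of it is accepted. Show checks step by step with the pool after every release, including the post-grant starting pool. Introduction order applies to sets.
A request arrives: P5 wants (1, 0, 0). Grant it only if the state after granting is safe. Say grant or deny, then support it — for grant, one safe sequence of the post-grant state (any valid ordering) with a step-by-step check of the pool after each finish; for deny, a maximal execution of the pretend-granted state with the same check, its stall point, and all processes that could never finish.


DENY. Granting would leave the state unsafe.
Key observation: after P0, P4 the pool peaks at (4, 3, 6), and each blocked process is short somewhere: P5 on res3, res1; P3 on res4; P8 on res3.
After a pretend grant, a maximal execution: P0, P4 — then nothing else fits. Walking it through:
  pool = (2, 0, 3)
  run P0 (needs (1, 0, 2), free (2, 0, 3)); after release of (2, 3, 0) the pool is (4, 3, 3)
  run P4 (needs (4, 0, 2), free (4, 3, 3)); after release of (0, 0, 3) the pool is (4, 3, 6)
  P5 still needs (6, 3, 9) but only (4, 3, 6) is free — short on res3 and res1
  P3 still needs (0, 4, 6) but only (4, 3, 6) is free — short on res4
  P8 still needs (5, 2, 0) but only (4, 3, 6) is free — short on res3
Post-grant, the permanently blocked set is P5, P3 and P8.


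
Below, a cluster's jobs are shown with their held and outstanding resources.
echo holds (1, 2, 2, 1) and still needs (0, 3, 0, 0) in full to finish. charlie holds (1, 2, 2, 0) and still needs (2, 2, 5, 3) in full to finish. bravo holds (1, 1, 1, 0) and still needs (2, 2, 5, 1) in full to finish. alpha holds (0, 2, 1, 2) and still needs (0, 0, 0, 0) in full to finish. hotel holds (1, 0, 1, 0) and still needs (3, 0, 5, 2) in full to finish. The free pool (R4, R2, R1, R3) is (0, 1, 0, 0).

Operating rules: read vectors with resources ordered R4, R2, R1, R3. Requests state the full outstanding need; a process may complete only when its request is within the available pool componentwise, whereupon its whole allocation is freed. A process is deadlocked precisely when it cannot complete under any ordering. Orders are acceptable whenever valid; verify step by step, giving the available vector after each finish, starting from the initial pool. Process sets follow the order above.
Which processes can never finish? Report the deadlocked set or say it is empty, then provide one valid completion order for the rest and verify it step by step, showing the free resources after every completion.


The deadlocked set is charlie, bravo and hotel.
Key observation: once alpha, echo finish, the pool peaks at (1, 5, 3, 3) — and every remaining process still needs more R4 than that.
The rest can finish in the order alpha, echo. Step-by-step check:
  pool = (0, 1, 0, 0)
  run alpha (needs (0, 0, 0, 0), free (0, 1, 0, 0)); after release of (0, 2, 1, 2) the pool is (0, 3, 1, 2)
  run echo (needs (0, 3, 0, 0), free (0, 3, 1, 2)); after release of (1, 2, 2, 1) the pool is (1, 5, 3, 3)
The blocked processes can never fit:
  charlie still needs (2, 2, 5, 3) but only (1, 5, 3, 3) is free — short on R4 and R1
  bravo still needs (2, 2, 5, 1) but only (1, 5, 3, 3) is free — short on R4 and R1
  hotel still needs (3, 0, 5, 2) but only (1, 5, 3, 3) is free — short on R4 and R1


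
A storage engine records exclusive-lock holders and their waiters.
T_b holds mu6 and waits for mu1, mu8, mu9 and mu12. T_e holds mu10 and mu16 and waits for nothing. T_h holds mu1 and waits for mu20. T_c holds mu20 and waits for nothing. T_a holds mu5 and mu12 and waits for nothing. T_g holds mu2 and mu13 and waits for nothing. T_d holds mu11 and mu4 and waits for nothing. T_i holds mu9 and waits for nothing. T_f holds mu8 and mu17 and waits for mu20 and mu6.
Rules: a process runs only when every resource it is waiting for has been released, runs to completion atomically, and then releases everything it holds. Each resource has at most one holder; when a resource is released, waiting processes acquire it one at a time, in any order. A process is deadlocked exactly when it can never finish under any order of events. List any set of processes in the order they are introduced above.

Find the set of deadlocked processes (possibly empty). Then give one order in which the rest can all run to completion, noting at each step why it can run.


Deadlocked set: T_b and T_f.
Key observation: the waits loop around T_b -> T_f -> T_b with no way out; no other process is dragged down with it.
The rest can finish in the order T_d, T_c, T_h, T_e, T_g, T_i, T_a.
Step-by-step check:
  run T_d (it waits on nothing); releases mu11 and mu4
  run T_c (it waits on nothing); releases mu20
  run T_h (all its waits — mu20 — are resolved); releases mu1
  run T_e (it waits on nothing); releases mu10 and mu16
  run T_g (it waits on nothing); releases mu2 and mu13
  run T_i (it waits on nothing); releases mu9
  run T_a (it waits on nothing); releases mu5 and mu12


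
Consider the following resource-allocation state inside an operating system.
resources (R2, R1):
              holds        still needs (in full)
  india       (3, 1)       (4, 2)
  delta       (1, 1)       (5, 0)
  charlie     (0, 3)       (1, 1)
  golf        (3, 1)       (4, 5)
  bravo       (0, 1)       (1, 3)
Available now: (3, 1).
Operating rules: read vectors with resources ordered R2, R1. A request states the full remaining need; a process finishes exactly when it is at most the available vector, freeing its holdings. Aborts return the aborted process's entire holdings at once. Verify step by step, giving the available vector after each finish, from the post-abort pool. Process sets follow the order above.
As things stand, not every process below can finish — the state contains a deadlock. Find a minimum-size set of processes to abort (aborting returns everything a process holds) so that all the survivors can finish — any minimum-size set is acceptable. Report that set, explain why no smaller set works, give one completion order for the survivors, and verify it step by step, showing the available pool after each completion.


Abort delta.
Key observation: golf was stuck for good until delta gave back (1, 1); in the order shown it finishes at step 2.
Why nothing smaller works: aborting no one leaves the state deadlocked as given.
The survivors complete as charlie, golf, bravo, india. Walking it through (starting from the post-abort pool):
  pool = (4, 2)
  charlie: need (1, 1) fits (4, 2); releases (0, 3), pool now (4, 5)
  golf: need (4, 5) fits (4, 5); releases (3, 1), pool now (7, 6)
  bravo: need (1, 3) fits (7, 6); releases (0, 1), pool now (7, 7)
  india: need (4, 2) fits (7, 7); releases (3, 1), pool now (10, 8)


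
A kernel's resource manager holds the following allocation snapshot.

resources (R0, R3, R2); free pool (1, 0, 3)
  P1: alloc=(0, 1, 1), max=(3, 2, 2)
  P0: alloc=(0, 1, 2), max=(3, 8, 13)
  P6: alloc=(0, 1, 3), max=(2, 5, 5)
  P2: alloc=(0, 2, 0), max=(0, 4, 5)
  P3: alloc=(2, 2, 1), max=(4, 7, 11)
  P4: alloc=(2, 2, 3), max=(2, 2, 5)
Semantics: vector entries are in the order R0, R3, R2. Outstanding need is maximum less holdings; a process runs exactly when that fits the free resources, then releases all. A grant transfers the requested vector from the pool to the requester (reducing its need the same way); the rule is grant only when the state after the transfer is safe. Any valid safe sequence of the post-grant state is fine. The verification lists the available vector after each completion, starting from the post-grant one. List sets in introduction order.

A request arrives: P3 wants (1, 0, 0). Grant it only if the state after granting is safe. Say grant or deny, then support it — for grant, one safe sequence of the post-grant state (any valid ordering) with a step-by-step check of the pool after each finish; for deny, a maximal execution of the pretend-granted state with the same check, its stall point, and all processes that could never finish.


DENY: after the grant no complete ordering would exist.
Key observation: after P4, P2, P6 the pool peaks at (2, 5, 9), and each blocked process is short somewhere: P1 on R0; P0 on R0, R3, R2; P3 on R2.
On the post-grant state, P4, P2, P6 is a maximal run — nothing extends it. Walking it through:
  pool = (0, 0, 3)
  P4: need (0, 0, 2) fits (0, 0, 3); releases (2, 2, 3), pool now (2, 2, 6)
  P2: need (0, 2, 5) fits (2, 2, 6); releases (0, 2, 0), pool now (2, 4, 6)
  P6: need (2, 4, 2) fits (2, 4, 6); releases (0, 1, 3), pool now (2, 5, 9)
  blocked: P1 wants (3, 1, 1), pool (2, 5, 9) — not enough R0
  blocked: P0 wants (3, 7, 11), pool (2, 5, 9) — not enough R0, R3 and R2
  blocked: P3 wants (1, 5, 10), pool (2, 5, 9) — not enough R2
Processes that could never finish after the grant: P1, P0 and P3.


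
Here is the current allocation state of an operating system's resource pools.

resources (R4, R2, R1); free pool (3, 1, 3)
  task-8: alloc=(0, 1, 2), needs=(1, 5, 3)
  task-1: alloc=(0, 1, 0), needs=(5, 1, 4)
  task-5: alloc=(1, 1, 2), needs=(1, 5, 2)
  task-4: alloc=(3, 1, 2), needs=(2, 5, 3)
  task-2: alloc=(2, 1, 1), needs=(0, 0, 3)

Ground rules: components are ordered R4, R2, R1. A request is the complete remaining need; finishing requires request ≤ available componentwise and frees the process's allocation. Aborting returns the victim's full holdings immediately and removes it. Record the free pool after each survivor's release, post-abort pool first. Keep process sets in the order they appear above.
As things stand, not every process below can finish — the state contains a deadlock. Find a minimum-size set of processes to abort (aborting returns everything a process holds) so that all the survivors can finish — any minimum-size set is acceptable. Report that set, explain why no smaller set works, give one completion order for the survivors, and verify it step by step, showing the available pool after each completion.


The answer: abort task-5 and task-4.
Key observation: the returned (4, 2, 4) from task-5 and task-4 is what brings task-8 — unrunnable before, under any order — into play at step 3.
No one abort is enough; case by case: task-8 alone leaves task-5 blocked (short on R2); task-1 alone leaves task-8 blocked (short on R2); task-5 alone leaves task-8 blocked (short on R2); task-4 alone leaves task-8 blocked (short on R2); task-2 alone leaves task-8 blocked (short on R2).
The survivors complete as task-2, task-1, task-8. Verifying each step (starting from the post-abort pool):
  pool = (7, 3, 7)
  run task-2 (needs (0, 0, 3), free (7, 3, 7)); after release of (2, 1, 1) the pool is (9, 4, 8)
  run task-1 (needs (5, 1, 4), free (9, 4, 8)); after release of (0, 1, 0) the pool is (9, 5, 8)
  run task-8 (needs (1, 5, 3), free (9, 5, 8)); after release of (0, 1, 2) the pool is (9, 6, 10)


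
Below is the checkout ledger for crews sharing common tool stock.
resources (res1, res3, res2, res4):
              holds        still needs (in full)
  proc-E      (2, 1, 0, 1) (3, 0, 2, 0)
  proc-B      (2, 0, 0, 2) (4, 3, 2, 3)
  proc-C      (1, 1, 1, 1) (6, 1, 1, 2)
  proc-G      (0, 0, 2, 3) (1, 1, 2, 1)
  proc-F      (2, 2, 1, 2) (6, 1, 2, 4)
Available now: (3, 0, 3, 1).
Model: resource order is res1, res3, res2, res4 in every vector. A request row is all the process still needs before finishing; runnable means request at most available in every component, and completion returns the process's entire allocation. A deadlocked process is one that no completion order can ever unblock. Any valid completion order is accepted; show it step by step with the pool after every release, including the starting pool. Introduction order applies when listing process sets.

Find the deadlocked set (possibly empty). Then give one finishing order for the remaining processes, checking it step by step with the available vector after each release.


Deadlocked: proc-B, proc-C and proc-F.
Key observation: after proc-E, proc-G the pool peaks at (5, 1, 5, 5), and each blocked process is short somewhere: proc-B on res3; proc-C on res1; proc-F on res1.
A valid finishing order for the others: proc-E, proc-G. Walking it through:
  pool = (3, 0, 3, 1)
  proc-E: need (3, 0, 2, 0) fits (3, 0, 3, 1); releases (2, 1, 0, 1), pool now (5, 1, 3, 2)
  proc-G: need (1, 1, 2, 1) fits (5, 1, 3, 2); releases (0, 0, 2, 3), pool now (5, 1, 5, 5)
The blocked processes can never fit:
  proc-B still needs (4, 3, 2, 3) but only (5, 1, 5, 5) is free — short on res3
  proc-C still needs (6, 1, 1, 2) but only (5, 1, 5, 5) is free — short on res1
  proc-F still needs (6, 1, 2, 4) but only (5, 1, 5, 5) is free — short on res1


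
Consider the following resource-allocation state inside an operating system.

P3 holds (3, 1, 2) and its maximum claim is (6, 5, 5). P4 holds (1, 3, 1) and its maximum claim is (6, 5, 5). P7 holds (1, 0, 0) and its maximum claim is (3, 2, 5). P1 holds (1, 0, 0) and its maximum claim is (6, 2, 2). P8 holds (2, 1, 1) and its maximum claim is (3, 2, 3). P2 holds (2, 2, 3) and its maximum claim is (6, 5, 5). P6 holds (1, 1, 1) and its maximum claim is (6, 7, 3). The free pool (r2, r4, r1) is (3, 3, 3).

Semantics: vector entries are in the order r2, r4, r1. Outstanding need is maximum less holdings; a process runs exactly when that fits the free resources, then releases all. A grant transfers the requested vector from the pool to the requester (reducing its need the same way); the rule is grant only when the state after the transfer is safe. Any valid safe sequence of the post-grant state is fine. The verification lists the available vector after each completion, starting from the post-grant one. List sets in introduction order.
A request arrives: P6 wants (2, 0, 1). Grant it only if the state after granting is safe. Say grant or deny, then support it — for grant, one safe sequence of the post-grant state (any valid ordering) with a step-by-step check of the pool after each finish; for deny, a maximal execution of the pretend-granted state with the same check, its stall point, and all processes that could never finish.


GRANT. The post-grant state is safe; one safe sequence: P8, P3, P2, P4, P7, P1, P6.
Key observation: granting shrinks the pool to (1, 3, 2), yet P8 still fits and the chain goes through.
Verifying the post-grant state step by step:
  pool = (1, 3, 2)
  P8 needs (1, 1, 2) <= (1, 3, 2) -> finishes; pool += (2, 1, 1) = (3, 4, 3)
  P3 needs (3, 4, 3) <= (3, 4, 3) -> finishes; pool += (3, 1, 2) = (6, 5, 5)
  P2 needs (4, 3, 2) <= (6, 5, 5) -> finishes; pool += (2, 2, 3) = (8, 7, 8)
  P4 needs (5, 2, 4) <= (8, 7, 8) -> finishes; pool += (1, 3, 1) = (9, 10, 9)
  P7 needs (2, 2, 5) <= (9, 10, 9) -> finishes; pool += (1, 0, 0) = (10, 10, 9)
  P1 needs (5, 2, 2) <= (10, 10, 9) -> finishes; pool += (1, 0, 0) = (11, 10, 9)
  P6 needs (3, 6, 1) <= (11, 10, 9) -> finishes; pool += (3, 1, 2) = (14, 11, 11)


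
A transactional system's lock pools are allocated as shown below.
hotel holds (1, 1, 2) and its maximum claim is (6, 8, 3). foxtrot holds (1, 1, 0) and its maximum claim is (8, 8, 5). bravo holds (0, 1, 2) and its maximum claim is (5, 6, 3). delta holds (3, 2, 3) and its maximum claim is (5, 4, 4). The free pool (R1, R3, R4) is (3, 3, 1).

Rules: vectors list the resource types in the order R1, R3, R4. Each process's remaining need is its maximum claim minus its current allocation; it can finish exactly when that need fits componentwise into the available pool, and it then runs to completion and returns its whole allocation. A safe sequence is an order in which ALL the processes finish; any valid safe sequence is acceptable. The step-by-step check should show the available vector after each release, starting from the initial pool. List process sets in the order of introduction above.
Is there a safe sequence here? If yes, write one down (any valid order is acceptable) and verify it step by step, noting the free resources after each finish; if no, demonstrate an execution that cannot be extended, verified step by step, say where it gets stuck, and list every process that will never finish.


UNSAFE.
Key observation: after delta, bravo complete, (6, 6, 6) is the best the pool ever gets, yet each leftover process wants more R3.
The run delta, bravo cannot be extended any further. Verifying each step:
  pool = (3, 3, 1)
  delta needs (2, 2, 1) <= (3, 3, 1) -> finishes; pool += (3, 2, 3) = (6, 5, 4)
  bravo needs (5, 5, 1) <= (6, 5, 4) -> finishes; pool += (0, 1, 2) = (6, 6, 6)
  blocked: hotel wants (5, 7, 1), pool (6, 6, 6) — not enough R3
  blocked: foxtrot wants (7, 7, 5), pool (6, 6, 6) — not enough R1 and R3
Permanently blocked: hotel and foxtrot.


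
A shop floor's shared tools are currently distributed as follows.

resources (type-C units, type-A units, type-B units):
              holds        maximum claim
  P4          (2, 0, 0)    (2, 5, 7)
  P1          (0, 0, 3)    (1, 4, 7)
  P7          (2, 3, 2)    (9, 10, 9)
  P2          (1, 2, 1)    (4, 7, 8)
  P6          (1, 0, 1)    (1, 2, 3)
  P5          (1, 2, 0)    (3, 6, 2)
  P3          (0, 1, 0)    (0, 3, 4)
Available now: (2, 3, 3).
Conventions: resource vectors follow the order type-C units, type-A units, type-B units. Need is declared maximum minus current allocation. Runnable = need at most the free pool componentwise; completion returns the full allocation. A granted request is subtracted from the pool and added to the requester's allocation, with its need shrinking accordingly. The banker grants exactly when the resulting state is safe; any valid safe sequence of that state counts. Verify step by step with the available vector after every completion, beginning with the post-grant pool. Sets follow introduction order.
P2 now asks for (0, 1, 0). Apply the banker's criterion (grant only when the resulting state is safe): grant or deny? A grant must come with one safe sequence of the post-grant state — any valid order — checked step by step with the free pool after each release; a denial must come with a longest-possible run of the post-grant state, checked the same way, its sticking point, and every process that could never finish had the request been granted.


DENY. Granting would leave the state unsafe.
Key observation: even finishing P6, P3 leaves just (3, 3, 4) free — too little type-A units for any of the remaining processes.
On the post-grant state, P6, P3 is a maximal run — nothing extends it. Step-by-step check:
  pool = (2, 2, 3)
  P6: need (0, 2, 2) fits (2, 2, 3); releases (1, 0, 1), pool now (3, 2, 4)
  P3: need (0, 2, 4) fits (3, 2, 4); releases (0, 1, 0), pool now (3, 3, 4)
  P4 still needs (0, 5, 7) but only (3, 3, 4) is free — short on type-A units and type-B units
  P1 still needs (1, 4, 4) but only (3, 3, 4) is free — short on type-A units
  P7 still needs (7, 7, 7) but only (3, 3, 4) is free — short on type-C units, type-A units and type-B units
  P2 still needs (3, 4, 7) but only (3, 3, 4) is free — short on type-A units and type-B units
  P5 still needs (2, 4, 2) but only (3, 3, 4) is free — short on type-A units
Processes that could never finish after the grant: P4, P1, P7, P2 and P5.


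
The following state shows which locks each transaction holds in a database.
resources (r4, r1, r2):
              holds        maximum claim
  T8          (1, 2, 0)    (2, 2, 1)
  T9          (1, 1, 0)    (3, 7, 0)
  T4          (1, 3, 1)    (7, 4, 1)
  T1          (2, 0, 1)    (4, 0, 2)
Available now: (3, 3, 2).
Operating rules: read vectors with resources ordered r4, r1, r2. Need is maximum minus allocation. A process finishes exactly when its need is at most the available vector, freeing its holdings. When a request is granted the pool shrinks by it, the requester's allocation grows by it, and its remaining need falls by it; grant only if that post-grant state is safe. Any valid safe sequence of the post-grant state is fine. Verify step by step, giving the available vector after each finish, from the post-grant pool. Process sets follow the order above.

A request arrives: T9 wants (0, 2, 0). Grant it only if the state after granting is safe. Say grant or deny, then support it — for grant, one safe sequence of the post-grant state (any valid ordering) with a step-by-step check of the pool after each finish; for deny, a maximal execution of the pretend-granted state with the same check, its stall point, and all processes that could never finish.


GRANT: granting preserves safety; a valid post-grant sequence is T8, T1, T4, T9.
Key observation: the transfer keeps a workable pool ((3, 1, 2)); T8 starts the safe sequence.
Verifying the post-grant state step by step:
  pool = (3, 1, 2)
  T8: need (1, 0, 1) fits (3, 1, 2); releases (1, 2, 0), pool now (4, 3, 2)
  T1: need (2, 0, 1) fits (4, 3, 2); releases (2, 0, 1), pool now (6, 3, 3)
  T4: need (6, 1, 0) fits (6, 3, 3); releases (1, 3, 1), pool now (7, 6, 4)
  T9: need (2, 4, 0) fits (7, 6, 4); releases (1, 3, 0), pool now (8, 9, 4)


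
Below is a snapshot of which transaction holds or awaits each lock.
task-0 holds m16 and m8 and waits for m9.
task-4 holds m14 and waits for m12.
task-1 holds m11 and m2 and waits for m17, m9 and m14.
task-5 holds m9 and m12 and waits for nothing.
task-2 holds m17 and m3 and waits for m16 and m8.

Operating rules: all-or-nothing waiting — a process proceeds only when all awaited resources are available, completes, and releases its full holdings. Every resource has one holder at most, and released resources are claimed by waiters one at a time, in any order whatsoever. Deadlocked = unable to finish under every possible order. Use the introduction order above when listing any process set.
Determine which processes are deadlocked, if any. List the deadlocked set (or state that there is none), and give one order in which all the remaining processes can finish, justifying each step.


Nothing here is deadlocked.
Key observation: all waits point, directly or indirectly, at processes that can finish, so nothing is permanently blocked.
One completion order for the rest: task-5, task-4, task-0, task-2, task-1.
Walking it through:
  task-5: no waits; runs immediately, freeing m9 and m12
  task-4: everything it awaited (m12) is free; runs, freeing m14
  task-0: everything it awaited (m9) is free; runs, freeing m16 and m8
  task-2: everything it awaited (m16 and m8) is free; runs, freeing m17 and m3
  task-1: everything it awaited (m17, m9 and m14) is free; runs, freeing m11 and m2


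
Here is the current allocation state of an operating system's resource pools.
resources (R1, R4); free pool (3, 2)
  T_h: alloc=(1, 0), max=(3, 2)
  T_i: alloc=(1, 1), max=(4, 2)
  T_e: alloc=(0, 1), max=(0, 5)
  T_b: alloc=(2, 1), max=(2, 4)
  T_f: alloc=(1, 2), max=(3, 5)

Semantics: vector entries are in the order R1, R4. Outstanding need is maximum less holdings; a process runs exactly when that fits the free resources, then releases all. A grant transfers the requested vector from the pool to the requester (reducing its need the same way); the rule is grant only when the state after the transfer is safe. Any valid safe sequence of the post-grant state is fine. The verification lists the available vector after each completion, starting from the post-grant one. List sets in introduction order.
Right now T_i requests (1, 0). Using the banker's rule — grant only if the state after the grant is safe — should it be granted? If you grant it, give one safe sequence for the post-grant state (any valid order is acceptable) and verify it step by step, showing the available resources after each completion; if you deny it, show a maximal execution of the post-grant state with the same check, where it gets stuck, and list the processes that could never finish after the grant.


GRANT. The post-grant state is safe; one safe sequence: T_i, T_b, T_h, T_e, T_f.
Key observation: granting shrinks the pool to (2, 2), yet T_i still fits and the chain goes through.
Verifying the post-grant state step by step:
  pool = (2, 2)
  T_i: need (2, 1) fits (2, 2); releases (2, 1), pool now (4, 3)
  T_b: need (0, 3) fits (4, 3); releases (2, 1), pool now (6, 4)
  T_h: need (2, 2) fits (6, 4); releases (1, 0), pool now (7, 4)
  T_e: need (0, 4) fits (7, 4); releases (0, 1), pool now (7, 5)
  T_f: need (2, 3) fits (7, 5); releases (1, 2), pool now (8, 7)


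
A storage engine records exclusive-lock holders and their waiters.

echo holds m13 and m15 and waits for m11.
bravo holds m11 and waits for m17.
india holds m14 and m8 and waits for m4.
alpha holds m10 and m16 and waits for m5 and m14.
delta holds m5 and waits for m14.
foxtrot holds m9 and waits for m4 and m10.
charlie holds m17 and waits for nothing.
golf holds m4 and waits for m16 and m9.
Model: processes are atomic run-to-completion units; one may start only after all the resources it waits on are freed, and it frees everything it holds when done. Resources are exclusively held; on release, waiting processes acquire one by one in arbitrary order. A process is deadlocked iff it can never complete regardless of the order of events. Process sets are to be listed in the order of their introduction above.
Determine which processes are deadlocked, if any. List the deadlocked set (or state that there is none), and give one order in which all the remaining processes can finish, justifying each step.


Deadlocked set: india, alpha, delta, foxtrot and golf.
Key observation: the waits loop around india -> golf -> alpha -> india with no way out; delta and foxtrot are caught in further circular waits.
One completion order for the rest: charlie, bravo, echo.
Verifying each step:
  run charlie (it waits on nothing); releases m17
  bravo waits on m17 — all released -> runs and releases m11
  echo waits on m11 — all released -> runs and releases m13 and m15


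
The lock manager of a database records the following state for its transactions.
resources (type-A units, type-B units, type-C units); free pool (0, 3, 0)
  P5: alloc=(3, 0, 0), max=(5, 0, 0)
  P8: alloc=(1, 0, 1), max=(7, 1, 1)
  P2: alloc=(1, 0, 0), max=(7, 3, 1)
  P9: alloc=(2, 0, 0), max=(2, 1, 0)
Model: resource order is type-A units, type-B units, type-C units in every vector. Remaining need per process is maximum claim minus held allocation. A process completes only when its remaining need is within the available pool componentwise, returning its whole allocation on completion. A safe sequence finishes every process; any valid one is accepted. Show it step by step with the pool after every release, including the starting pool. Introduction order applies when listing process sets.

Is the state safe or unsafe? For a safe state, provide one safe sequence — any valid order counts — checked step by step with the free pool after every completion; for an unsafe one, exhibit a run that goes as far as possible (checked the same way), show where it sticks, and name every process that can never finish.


UNSAFE.
Key observation: even finishing P9, P5 leaves just (5, 3, 0) free — too little type-A units for any of the remaining processes.
The run P9, P5 cannot be extended any further. Step-by-step check:
  pool = (0, 3, 0)
  run P9 (needs (0, 1, 0), free (0, 3, 0)); after release of (2, 0, 0) the pool is (2, 3, 0)
  run P5 (needs (2, 0, 0), free (2, 3, 0)); after release of (3, 0, 0) the pool is (5, 3, 0)
  P8 cannot run: need (6, 1, 0) vs free (5, 3, 0) (insufficient type-A units)
  P2 cannot run: need (6, 3, 1) vs free (5, 3, 0) (insufficient type-A units and type-C units)
Never able to finish: P8 and P2.


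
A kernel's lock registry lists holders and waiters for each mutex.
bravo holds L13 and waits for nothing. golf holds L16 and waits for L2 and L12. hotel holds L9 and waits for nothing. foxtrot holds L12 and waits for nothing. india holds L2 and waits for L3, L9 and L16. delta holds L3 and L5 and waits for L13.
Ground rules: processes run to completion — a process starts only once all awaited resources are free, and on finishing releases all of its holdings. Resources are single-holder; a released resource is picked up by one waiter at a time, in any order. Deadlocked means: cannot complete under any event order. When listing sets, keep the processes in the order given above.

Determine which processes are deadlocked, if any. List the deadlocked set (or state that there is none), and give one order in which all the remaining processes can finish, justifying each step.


The deadlocked set is golf and india.
Key observation: along golf -> india -> golf, each member waits on what the next one holds — a deadlock; no other process is dragged down with it.
A valid finishing order for the others: hotel, bravo, foxtrot, delta.
Check, step by step:
  hotel waits on nothing -> runs at once and releases L9
  bravo waits on nothing -> runs at once and releases L13
  foxtrot waits on nothing -> runs at once and releases L12
  delta waits on L13 — all released -> runs and releases L3 and L5


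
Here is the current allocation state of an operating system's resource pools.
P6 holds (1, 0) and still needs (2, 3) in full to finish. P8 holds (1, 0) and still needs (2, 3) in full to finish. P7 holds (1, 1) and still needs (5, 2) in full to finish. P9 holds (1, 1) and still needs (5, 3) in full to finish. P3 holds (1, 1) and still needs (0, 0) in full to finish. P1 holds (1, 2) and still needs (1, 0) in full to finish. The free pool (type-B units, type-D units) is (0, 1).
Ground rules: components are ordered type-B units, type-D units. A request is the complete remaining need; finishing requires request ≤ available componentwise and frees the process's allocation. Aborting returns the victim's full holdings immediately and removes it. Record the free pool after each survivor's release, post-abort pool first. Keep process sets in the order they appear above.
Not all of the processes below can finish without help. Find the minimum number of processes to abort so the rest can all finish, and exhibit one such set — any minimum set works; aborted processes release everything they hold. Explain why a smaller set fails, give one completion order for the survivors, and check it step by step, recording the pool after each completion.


The answer: abort P7.
Key observation: P9 was stuck for good until P7 gave back (1, 1); in the order shown it finishes at step 5.
No smaller set exists: with zero aborts the deadlock remains.
One survivor order: P3, P6, P1, P8, P9. Verifying each step (post-abort pool first):
  pool = (1, 2)
  run P3 (needs (0, 0), free (1, 2)); after release of (1, 1) the pool is (2, 3)
  run P6 (needs (2, 3), free (2, 3)); after release of (1, 0) the pool is (3, 3)
  run P1 (needs (1, 0), free (3, 3)); after release of (1, 2) the pool is (4, 5)
  run P8 (needs (2, 3), free (4, 5)); after release of (1, 0) the pool is (5, 5)
  run P9 (needs (5, 3), free (5, 5)); after release of (1, 1) the pool is (6, 6)
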